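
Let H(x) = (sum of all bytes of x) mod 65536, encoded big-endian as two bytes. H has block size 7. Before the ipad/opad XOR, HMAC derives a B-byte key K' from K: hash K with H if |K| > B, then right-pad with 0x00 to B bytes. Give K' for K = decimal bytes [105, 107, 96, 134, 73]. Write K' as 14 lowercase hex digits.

696b6086490000

Key decimal bytes [105, 107, 96, 134, 73] = 69 6b 60 86 49 is 5 bytes ≤ B = 7; zero-pad to 7 bytes: K' = 69 6b 60 86 49 00 00.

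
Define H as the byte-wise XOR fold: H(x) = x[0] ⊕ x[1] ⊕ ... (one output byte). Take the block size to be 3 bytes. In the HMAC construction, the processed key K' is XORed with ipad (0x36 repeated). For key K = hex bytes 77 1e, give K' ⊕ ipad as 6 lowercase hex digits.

412836

Key hex bytes 77 1e is 2 bytes ≤ B = 3; zero-pad to 3 bytes: K' = 77 1e 00.
XOR each byte with 0x36: 77⊕36=41, 1e⊕36=28, 00⊕36=36.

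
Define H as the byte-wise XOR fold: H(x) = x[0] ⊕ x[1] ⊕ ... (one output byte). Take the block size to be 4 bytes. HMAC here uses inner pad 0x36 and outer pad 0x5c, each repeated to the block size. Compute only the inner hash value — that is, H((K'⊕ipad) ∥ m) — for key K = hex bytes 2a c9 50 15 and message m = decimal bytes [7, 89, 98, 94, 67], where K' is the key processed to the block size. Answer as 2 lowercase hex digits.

87

Key hex bytes 2a c9 50 15 is exactly B = 4 bytes: K' = 2a c9 50 15.
K' ⊕ ipad = 1c ff 66 23.
Inner input = 1c ff 66 23 ∥ 07 59 62 5e 43.
Inner hash: XOR 1c⊕ff⊕66⊕23⊕07⊕59⊕62⊕5e⊕43 = 87.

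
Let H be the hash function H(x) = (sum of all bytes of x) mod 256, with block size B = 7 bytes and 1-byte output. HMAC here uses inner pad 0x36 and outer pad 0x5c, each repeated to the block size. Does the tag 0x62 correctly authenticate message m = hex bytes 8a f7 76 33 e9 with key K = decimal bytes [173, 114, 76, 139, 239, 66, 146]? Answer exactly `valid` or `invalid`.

Key decimal bytes [173, 114, 76, 139, 239, 66, 146] = ad 72 4c 8b ef 42 92 is exactly B = 7 bytes: K' = ad 72 4c 8b ef 42 92.
K' ⊕ ipad = 9b 44 7a bd d9 74 a4; K' ⊕ opad = f1 2e 10 d7 b3 1e ce.
Inner hash: sum = 155+68+122+189+217+116+164+138+247+118+51+233 = 1818; mod 256 = 26 → 1a.
Outer hash (recomputed tag): sum = 241+46+16+215+179+30+206+26 = 959; mod 256 = 191 → bf.
Recomputed tag = bf; claimed = 62 → mismatch.

invalid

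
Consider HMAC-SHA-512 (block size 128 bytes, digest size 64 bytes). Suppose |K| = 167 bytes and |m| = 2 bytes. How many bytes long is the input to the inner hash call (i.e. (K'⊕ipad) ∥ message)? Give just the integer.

130

Key is 167 > 128 bytes, so it is hashed to 64 bytes then zero-padded to 128: |K'| = 128.
Inner input = (K'⊕ipad) ∥ m → 128 + 2 = 130 bytes.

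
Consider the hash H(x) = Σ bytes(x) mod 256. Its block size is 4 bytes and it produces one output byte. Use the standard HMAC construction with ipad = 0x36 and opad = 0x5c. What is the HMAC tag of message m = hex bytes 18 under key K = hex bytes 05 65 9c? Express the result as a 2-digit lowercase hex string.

2c

Key hex bytes 05 65 9c is 3 bytes ≤ B = 4; zero-pad to 4 bytes: K' = 05 65 9c 00.
K' ⊕ ipad = 33 53 aa 36.  K' ⊕ opad = 59 39 c0 5c.
Inner input = (K'⊕ipad) ∥ m = 33 53 aa 36 ∥ 18.
Inner hash: sum = 51+83+170+54+24 = 382; mod 256 = 126 → 7e.
Outer input = (K'⊕opad) ∥ inner = 59 39 c0 5c ∥ 7e.
Outer hash (tag): sum = 89+57+192+92+126 = 556; mod 256 = 44 → 2c.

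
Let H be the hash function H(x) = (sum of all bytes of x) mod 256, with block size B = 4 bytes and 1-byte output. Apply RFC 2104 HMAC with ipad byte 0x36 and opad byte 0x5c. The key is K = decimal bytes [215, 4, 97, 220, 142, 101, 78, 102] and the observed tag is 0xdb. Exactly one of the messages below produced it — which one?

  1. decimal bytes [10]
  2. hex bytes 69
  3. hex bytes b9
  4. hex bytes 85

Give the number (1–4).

Key decimal bytes [215, 4, 97, 220, 142, 101, 78, 102] = d7 04 61 dc 8e 65 4e 66 is 8 bytes > B = 4, so hash it first: H(key) = bf, then zero-pad to 4 bytes: K' = bf 00 00 00.
K' ⊕ ipad = 89 36 36 36; K' ⊕ opad = e3 5c 5c 5c.
m1: inner = H(89 36 36 36 0a) = 35; tag = H(e3 5c 5c 5c 35) = 2c
m2: inner = H(89 36 36 36 69) = 94; tag = H(e3 5c 5c 5c 94) = 8b
m3: inner = H(89 36 36 36 b9) = e4; tag = H(e3 5c 5c 5c e4) = db ← matches
m4: inner = H(89 36 36 36 85) = b0; tag = H(e3 5c 5c 5c b0) = a7

3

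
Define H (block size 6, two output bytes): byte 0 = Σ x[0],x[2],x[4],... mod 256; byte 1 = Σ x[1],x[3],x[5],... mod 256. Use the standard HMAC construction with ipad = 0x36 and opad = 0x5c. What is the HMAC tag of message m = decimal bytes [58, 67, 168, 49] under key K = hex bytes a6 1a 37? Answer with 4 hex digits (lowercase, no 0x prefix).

Key hex bytes a6 1a 37 is 3 bytes ≤ B = 6; zero-pad to 6 bytes: K' = a6 1a 37 00 00 00.
K' ⊕ ipad = 90 2c 01 36 36 36.  K' ⊕ opad = fa 46 6b 5c 5c 5c.
Inner input = (K'⊕ipad) ∥ m = 90 2c 01 36 36 36 ∥ 3a 43 a8 31.
Inner hash: even-index sum = 425 mod 256 = 169; odd-index sum = 268 mod 256 = 12 → a9 0c.
Outer input = (K'⊕opad) ∥ inner = fa 46 6b 5c 5c 5c ∥ a9 0c.
Outer hash (tag): even-index sum = 618 mod 256 = 106; odd-index sum = 266 mod 256 = 10 → 6a 0a.

6a0a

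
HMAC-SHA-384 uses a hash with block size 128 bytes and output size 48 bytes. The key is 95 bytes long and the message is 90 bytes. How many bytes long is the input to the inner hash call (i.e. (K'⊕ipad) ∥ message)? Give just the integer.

218

Key is 95 ≤ 128 bytes, zero-padded: |K'| = 128.
Inner input = (K'⊕ipad) ∥ m → 128 + 90 = 218 bytes.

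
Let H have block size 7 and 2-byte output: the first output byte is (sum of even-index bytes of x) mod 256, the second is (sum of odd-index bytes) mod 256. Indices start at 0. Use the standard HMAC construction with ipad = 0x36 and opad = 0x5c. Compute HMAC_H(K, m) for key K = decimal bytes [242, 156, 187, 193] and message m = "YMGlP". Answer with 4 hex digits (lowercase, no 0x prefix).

Key decimal bytes [242, 156, 187, 193] = f2 9c bb c1 is 4 bytes ≤ B = 7; zero-pad to 7 bytes: K' = f2 9c bb c1 00 00 00.
K' ⊕ ipad = c4 aa 8d f7 36 36 36.  K' ⊕ opad = ae c0 e7 9d 5c 5c 5c.
Inner input = (K'⊕ipad) ∥ m = c4 aa 8d f7 36 36 36 ∥ 59 4d 47 6c 50.
Inner hash: even-index sum = 630 mod 256 = 118; odd-index sum = 711 mod 256 = 199 → 76 c7.
Outer input = (K'⊕opad) ∥ inner = ae c0 e7 9d 5c 5c 5c ∥ 76 c7.
Outer hash (tag): even-index sum = 788 mod 256 = 20; odd-index sum = 559 mod 256 = 47 → 14 2f.

142f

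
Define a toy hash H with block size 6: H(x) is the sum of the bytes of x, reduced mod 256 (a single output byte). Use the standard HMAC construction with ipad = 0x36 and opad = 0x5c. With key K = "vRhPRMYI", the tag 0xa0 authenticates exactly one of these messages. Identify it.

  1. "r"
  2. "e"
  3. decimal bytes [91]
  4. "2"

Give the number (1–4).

Key "vRhPRMYI" = 76 52 68 50 52 4d 59 49 is 8 bytes > B = 6, so hash it first: H(key) = c1, then zero-pad to 6 bytes: K' = c1 00 00 00 00 00.
K' ⊕ ipad = f7 36 36 36 36 36; K' ⊕ opad = 9d 5c 5c 5c 5c 5c.
m1: inner = H(f7 36 36 36 36 36 72) = 77; tag = H(9d 5c 5c 5c 5c 5c 77) = e0
m2: inner = H(f7 36 36 36 36 36 65) = 6a; tag = H(9d 5c 5c 5c 5c 5c 6a) = d3
m3: inner = H(f7 36 36 36 36 36 5b) = 60; tag = H(9d 5c 5c 5c 5c 5c 60) = c9
m4: inner = H(f7 36 36 36 36 36 32) = 37; tag = H(9d 5c 5c 5c 5c 5c 37) = a0 ← matches

4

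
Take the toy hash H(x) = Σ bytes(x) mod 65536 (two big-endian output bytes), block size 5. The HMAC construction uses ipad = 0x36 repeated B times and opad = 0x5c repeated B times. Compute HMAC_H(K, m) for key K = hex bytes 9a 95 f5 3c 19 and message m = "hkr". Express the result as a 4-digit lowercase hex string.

Key hex bytes 9a 95 f5 3c 19 is exactly B = 5 bytes: K' = 9a 95 f5 3c 19.
K' ⊕ ipad = ac a3 c3 0a 2f.  K' ⊕ opad = c6 c9 a9 60 45.
Inner input = (K'⊕ipad) ∥ m = ac a3 c3 0a 2f ∥ 68 6b 72.
Inner hash: sum = 172+163+195+10+47+104+107+114 = 912 → 03 90.
Outer input = (K'⊕opad) ∥ inner = c6 c9 a9 60 45 ∥ 03 90.
Outer hash (tag): sum = 198+201+169+96+69+3+144 = 880 → 03 70.

0370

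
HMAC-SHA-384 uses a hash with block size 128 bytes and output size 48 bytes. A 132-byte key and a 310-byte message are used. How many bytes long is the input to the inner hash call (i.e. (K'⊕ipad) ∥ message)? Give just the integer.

Key is 132 > 128 bytes, so it is hashed to 48 bytes then zero-padded to 128: |K'| = 128.
Inner input = (K'⊕ipad) ∥ m → 128 + 310 = 438 bytes.

438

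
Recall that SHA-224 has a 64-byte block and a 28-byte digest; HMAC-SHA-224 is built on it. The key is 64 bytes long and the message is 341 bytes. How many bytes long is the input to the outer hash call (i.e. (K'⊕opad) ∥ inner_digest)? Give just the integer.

Key is 64 ≤ 64 bytes, zero-padded: |K'| = 64.
Outer input = (K'⊕opad) ∥ H(inner) → 64 + 28 = 92 bytes.

92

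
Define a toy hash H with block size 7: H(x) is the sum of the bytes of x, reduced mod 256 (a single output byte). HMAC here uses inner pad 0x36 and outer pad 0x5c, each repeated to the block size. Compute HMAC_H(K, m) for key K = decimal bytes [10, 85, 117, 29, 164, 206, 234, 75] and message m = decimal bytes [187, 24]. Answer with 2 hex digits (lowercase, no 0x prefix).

b1

Key decimal bytes [10, 85, 117, 29, 164, 206, 234, 75] = 0a 55 75 1d a4 ce ea 4b is 8 bytes > B = 7, so hash it first: H(key) = 98, then zero-pad to 7 bytes: K' = 98 00 00 00 00 00 00.
K' ⊕ ipad = ae 36 36 36 36 36 36.  K' ⊕ opad = c4 5c 5c 5c 5c 5c 5c.
Inner input = (K'⊕ipad) ∥ m = ae 36 36 36 36 36 36 ∥ bb 18.
Inner hash: sum = 174+54+54+54+54+54+54+187+24 = 709; mod 256 = 197 → c5.
Outer input = (K'⊕opad) ∥ inner = c4 5c 5c 5c 5c 5c 5c ∥ c5.
Outer hash (tag): sum = 196+92+92+92+92+92+92+197 = 945; mod 256 = 177 → b1.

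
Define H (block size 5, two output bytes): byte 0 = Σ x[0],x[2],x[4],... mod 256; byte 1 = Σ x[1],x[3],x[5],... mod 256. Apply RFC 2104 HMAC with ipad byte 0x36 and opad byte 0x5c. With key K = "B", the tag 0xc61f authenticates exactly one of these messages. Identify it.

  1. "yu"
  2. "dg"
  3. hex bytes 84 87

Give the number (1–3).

3

Key "B" = 42 is 1 byte ≤ B = 5; zero-pad to 5 bytes: K' = 42 00 00 00 00.
K' ⊕ ipad = 74 36 36 36 36; K' ⊕ opad = 1e 5c 5c 5c 5c.
m1: inner = H(74 36 36 36 36 79 75) = 55 e5; tag = H(1e 5c 5c 5c 5c 55 e5) = bb0d
m2: inner = H(74 36 36 36 36 64 67) = 47 d0; tag = H(1e 5c 5c 5c 5c 47 d0) = a6ff
m3: inner = H(74 36 36 36 36 84 87) = 67 f0; tag = H(1e 5c 5c 5c 5c 67 f0) = c61f ← matches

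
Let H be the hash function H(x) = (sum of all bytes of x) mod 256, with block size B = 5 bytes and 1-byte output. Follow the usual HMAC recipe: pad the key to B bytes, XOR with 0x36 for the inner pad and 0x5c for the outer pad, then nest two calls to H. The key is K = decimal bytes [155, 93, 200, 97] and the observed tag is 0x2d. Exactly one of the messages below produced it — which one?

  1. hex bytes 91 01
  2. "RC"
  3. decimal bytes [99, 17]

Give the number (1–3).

2

Key decimal bytes [155, 93, 200, 97] = 9b 5d c8 61 is 4 bytes ≤ B = 5; zero-pad to 5 bytes: K' = 9b 5d c8 61 00.
K' ⊕ ipad = ad 6b fe 57 36; K' ⊕ opad = c7 01 94 3d 5c.
m1: inner = H(ad 6b fe 57 36 91 01) = 35; tag = H(c7 01 94 3d 5c 35) = 2a
m2: inner = H(ad 6b fe 57 36 52 43) = 38; tag = H(c7 01 94 3d 5c 38) = 2d ← matches
m3: inner = H(ad 6b fe 57 36 63 11) = 17; tag = H(c7 01 94 3d 5c 17) = 0c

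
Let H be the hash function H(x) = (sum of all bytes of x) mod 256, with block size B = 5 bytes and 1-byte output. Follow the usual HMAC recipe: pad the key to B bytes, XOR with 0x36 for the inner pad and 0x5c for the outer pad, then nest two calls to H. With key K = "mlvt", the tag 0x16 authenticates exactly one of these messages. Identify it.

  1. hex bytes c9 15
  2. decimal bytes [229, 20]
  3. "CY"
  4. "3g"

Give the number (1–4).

Key "mlvt" = 6d 6c 76 74 is 4 bytes ≤ B = 5; zero-pad to 5 bytes: K' = 6d 6c 76 74 00.
K' ⊕ ipad = 5b 5a 40 42 36; K' ⊕ opad = 31 30 2a 28 5c.
m1: inner = H(5b 5a 40 42 36 c9 15) = 4b; tag = H(31 30 2a 28 5c 4b) = 5a
m2: inner = H(5b 5a 40 42 36 e5 14) = 66; tag = H(31 30 2a 28 5c 66) = 75
m3: inner = H(5b 5a 40 42 36 43 59) = 09; tag = H(31 30 2a 28 5c 09) = 18
m4: inner = H(5b 5a 40 42 36 33 67) = 07; tag = H(31 30 2a 28 5c 07) = 16 ← matches

4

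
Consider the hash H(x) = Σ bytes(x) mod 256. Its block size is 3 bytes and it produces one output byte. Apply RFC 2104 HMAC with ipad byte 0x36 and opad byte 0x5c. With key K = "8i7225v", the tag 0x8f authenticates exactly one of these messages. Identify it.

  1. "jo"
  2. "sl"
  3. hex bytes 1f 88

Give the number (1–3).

Key "8i7225v" = 38 69 37 32 32 35 76 is 7 bytes > B = 3, so hash it first: H(key) = e7, then zero-pad to 3 bytes: K' = e7 00 00.
K' ⊕ ipad = d1 36 36; K' ⊕ opad = bb 5c 5c.
m1: inner = H(d1 36 36 6a 6f) = 16; tag = H(bb 5c 5c 16) = 89
m2: inner = H(d1 36 36 73 6c) = 1c; tag = H(bb 5c 5c 1c) = 8f ← matches
m3: inner = H(d1 36 36 1f 88) = e4; tag = H(bb 5c 5c e4) = 57

2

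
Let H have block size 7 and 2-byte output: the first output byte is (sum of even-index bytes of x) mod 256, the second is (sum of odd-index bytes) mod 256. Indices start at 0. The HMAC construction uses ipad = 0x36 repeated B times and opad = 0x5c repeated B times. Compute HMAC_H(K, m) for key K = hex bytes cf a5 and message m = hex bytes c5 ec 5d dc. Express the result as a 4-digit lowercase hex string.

c814

Key hex bytes cf a5 is 2 bytes ≤ B = 7; zero-pad to 7 bytes: K' = cf a5 00 00 00 00 00.
K' ⊕ ipad = f9 93 36 36 36 36 36.  K' ⊕ opad = 93 f9 5c 5c 5c 5c 5c.
Inner input = (K'⊕ipad) ∥ m = f9 93 36 36 36 36 36 ∥ c5 ec 5d dc.
Inner hash: even-index sum = 867 mod 256 = 99; odd-index sum = 545 mod 256 = 33 → 63 21.
Outer input = (K'⊕opad) ∥ inner = 93 f9 5c 5c 5c 5c 5c ∥ 63 21.
Outer hash (tag): even-index sum = 456 mod 256 = 200; odd-index sum = 532 mod 256 = 20 → c8 14.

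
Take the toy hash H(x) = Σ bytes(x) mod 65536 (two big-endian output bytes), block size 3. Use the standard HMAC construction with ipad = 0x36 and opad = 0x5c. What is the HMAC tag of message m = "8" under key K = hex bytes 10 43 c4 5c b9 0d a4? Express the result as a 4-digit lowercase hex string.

01c9

Key hex bytes 10 43 c4 5c b9 0d a4 is 7 bytes > B = 3, so hash it first: H(key) = 02 dd, then zero-pad to 3 bytes: K' = 02 dd 00.
K' ⊕ ipad = 34 eb 36.  K' ⊕ opad = 5e 81 5c.
Inner input = (K'⊕ipad) ∥ m = 34 eb 36 ∥ 38.
Inner hash: sum = 52+235+54+56 = 397 → 01 8d.
Outer input = (K'⊕opad) ∥ inner = 5e 81 5c ∥ 01 8d.
Outer hash (tag): sum = 94+129+92+1+141 = 457 → 01 c9.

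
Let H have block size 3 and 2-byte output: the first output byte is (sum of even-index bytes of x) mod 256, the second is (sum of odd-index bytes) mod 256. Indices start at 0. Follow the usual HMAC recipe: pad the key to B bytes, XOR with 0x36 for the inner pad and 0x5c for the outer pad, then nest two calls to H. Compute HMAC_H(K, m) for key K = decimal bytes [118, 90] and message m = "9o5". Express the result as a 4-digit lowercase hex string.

60eb

Key decimal bytes [118, 90] = 76 5a is 2 bytes ≤ B = 3; zero-pad to 3 bytes: K' = 76 5a 00.
K' ⊕ ipad = 40 6c 36.  K' ⊕ opad = 2a 06 5c.
Inner input = (K'⊕ipad) ∥ m = 40 6c 36 ∥ 39 6f 35.
Inner hash: even-index sum = 229 mod 256 = 229; odd-index sum = 218 mod 256 = 218 → e5 da.
Outer input = (K'⊕opad) ∥ inner = 2a 06 5c ∥ e5 da.
Outer hash (tag): even-index sum = 352 mod 256 = 96; odd-index sum = 235 mod 256 = 235 → 60 eb.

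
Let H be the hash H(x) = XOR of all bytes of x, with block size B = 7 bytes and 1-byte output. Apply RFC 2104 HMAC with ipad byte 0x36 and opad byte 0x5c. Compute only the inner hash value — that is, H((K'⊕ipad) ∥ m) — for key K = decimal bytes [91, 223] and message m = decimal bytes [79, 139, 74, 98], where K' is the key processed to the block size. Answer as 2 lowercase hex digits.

5e

Key decimal bytes [91, 223] = 5b df is 2 bytes ≤ B = 7; zero-pad to 7 bytes: K' = 5b df 00 00 00 00 00.
K' ⊕ ipad = 6d e9 36 36 36 36 36.
Inner input = 6d e9 36 36 36 36 36 ∥ 4f 8b 4a 62.
Inner hash: XOR 6d⊕e9⊕36⊕36⊕36⊕36⊕36⊕4f⊕8b⊕4a⊕62 = 5e.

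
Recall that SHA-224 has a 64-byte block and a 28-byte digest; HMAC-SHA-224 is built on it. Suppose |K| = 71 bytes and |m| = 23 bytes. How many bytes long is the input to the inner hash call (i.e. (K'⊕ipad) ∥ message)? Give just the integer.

Key is 71 > 64 bytes, so it is hashed to 28 bytes then zero-padded to 64: |K'| = 64.
Inner input = (K'⊕ipad) ∥ m → 64 + 23 = 87 bytes.

87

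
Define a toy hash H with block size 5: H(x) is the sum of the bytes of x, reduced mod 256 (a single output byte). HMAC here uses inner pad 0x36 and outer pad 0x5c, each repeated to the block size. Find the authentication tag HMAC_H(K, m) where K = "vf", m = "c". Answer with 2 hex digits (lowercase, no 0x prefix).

Key "vf" = 76 66 is 2 bytes ≤ B = 5; zero-pad to 5 bytes: K' = 76 66 00 00 00.
K' ⊕ ipad = 40 50 36 36 36.  K' ⊕ opad = 2a 3a 5c 5c 5c.
Inner input = (K'⊕ipad) ∥ m = 40 50 36 36 36 ∥ 63.
Inner hash: sum = 64+80+54+54+54+99 = 405; mod 256 = 149 → 95.
Outer input = (K'⊕opad) ∥ inner = 2a 3a 5c 5c 5c ∥ 95.
Outer hash (tag): sum = 42+58+92+92+92+149 = 525; mod 256 = 13 → 0d.

0d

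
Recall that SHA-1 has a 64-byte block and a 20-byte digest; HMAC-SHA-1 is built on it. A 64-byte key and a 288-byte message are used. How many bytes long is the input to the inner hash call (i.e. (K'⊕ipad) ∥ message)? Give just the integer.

Key is 64 ≤ 64 bytes, zero-padded: |K'| = 64.
Inner input = (K'⊕ipad) ∥ m → 64 + 288 = 352 bytes.

352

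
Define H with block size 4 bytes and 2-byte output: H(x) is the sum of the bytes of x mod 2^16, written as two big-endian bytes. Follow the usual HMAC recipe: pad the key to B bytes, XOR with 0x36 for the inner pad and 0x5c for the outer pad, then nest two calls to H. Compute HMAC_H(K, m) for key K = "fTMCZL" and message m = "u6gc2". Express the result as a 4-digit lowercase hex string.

01d4

Key "fTMCZL" = 66 54 4d 43 5a 4c is 6 bytes > B = 4, so hash it first: H(key) = 01 f0, then zero-pad to 4 bytes: K' = 01 f0 00 00.
K' ⊕ ipad = 37 c6 36 36.  K' ⊕ opad = 5d ac 5c 5c.
Inner input = (K'⊕ipad) ∥ m = 37 c6 36 36 ∥ 75 36 67 63 32.
Inner hash: sum = 55+198+54+54+117+54+103+99+50 = 784 → 03 10.
Outer input = (K'⊕opad) ∥ inner = 5d ac 5c 5c ∥ 03 10.
Outer hash (tag): sum = 93+172+92+92+3+16 = 468 → 01 d4.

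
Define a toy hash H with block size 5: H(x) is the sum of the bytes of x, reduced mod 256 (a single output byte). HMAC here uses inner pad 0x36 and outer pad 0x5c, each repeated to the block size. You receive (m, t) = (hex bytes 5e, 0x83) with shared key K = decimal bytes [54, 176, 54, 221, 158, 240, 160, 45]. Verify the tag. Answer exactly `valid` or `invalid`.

invalid

Key decimal bytes [54, 176, 54, 221, 158, 240, 160, 45] = 36 b0 36 dd 9e f0 a0 2d is 8 bytes > B = 5, so hash it first: H(key) = 54, then zero-pad to 5 bytes: K' = 54 00 00 00 00.
K' ⊕ ipad = 62 36 36 36 36; K' ⊕ opad = 08 5c 5c 5c 5c.
Inner hash: sum = 98+54+54+54+54+94 = 408; mod 256 = 152 → 98.
Outer hash (recomputed tag): sum = 8+92+92+92+92+152 = 528; mod 256 = 16 → 10.
Recomputed tag = 10; claimed = 83 → mismatch.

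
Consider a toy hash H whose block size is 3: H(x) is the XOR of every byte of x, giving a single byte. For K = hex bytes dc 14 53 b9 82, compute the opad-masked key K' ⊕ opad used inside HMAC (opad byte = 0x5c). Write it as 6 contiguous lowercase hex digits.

Key hex bytes dc 14 53 b9 82 is 5 bytes > B = 3, so hash it first: H(key) = a0, then zero-pad to 3 bytes: K' = a0 00 00.
XOR each byte with 0x5c: a0⊕5c=fc, 00⊕5c=5c, 00⊕5c=5c.

fc5c5c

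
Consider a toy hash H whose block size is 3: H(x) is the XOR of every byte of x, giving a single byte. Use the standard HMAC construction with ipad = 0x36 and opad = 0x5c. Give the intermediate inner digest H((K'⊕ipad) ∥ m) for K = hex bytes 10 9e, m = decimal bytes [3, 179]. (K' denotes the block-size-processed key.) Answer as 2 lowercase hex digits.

Key hex bytes 10 9e is 2 bytes ≤ B = 3; zero-pad to 3 bytes: K' = 10 9e 00.
K' ⊕ ipad = 26 a8 36.
Inner input = 26 a8 36 ∥ 03 b3.
Inner hash: XOR 26⊕a8⊕36⊕03⊕b3 = 08.

08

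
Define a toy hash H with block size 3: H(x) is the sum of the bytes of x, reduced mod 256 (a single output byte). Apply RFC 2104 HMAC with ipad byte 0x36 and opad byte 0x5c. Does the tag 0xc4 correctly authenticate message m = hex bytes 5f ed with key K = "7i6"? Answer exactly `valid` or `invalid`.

Key "7i6" = 37 69 36 is exactly B = 3 bytes: K' = 37 69 36.
K' ⊕ ipad = 01 5f 00; K' ⊕ opad = 6b 35 6a.
Inner hash: sum = 1+95+0+95+237 = 428; mod 256 = 172 → ac.
Outer hash (recomputed tag): sum = 107+53+106+172 = 438; mod 256 = 182 → b6.
Recomputed tag = b6; claimed = c4 → mismatch.

invalid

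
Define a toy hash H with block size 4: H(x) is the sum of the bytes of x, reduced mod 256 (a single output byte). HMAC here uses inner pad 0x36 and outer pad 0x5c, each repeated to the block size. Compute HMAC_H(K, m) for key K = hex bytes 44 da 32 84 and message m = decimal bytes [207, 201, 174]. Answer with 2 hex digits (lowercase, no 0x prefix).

3e

Key hex bytes 44 da 32 84 is exactly B = 4 bytes: K' = 44 da 32 84.
K' ⊕ ipad = 72 ec 04 b2.  K' ⊕ opad = 18 86 6e d8.
Inner input = (K'⊕ipad) ∥ m = 72 ec 04 b2 ∥ cf c9 ae.
Inner hash: sum = 114+236+4+178+207+201+174 = 1114; mod 256 = 90 → 5a.
Outer input = (K'⊕opad) ∥ inner = 18 86 6e d8 ∥ 5a.
Outer hash (tag): sum = 24+134+110+216+90 = 574; mod 256 = 62 → 3e.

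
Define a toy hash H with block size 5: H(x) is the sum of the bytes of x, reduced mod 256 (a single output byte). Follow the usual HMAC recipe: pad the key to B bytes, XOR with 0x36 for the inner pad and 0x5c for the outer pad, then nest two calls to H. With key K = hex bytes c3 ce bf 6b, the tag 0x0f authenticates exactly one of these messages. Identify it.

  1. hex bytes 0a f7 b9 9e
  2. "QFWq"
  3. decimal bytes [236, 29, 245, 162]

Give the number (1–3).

Key hex bytes c3 ce bf 6b is 4 bytes ≤ B = 5; zero-pad to 5 bytes: K' = c3 ce bf 6b 00.
K' ⊕ ipad = f5 f8 89 5d 36; K' ⊕ opad = 9f 92 e3 37 5c.
m1: inner = H(f5 f8 89 5d 36 0a f7 b9 9e) = 61; tag = H(9f 92 e3 37 5c 61) = 08
m2: inner = H(f5 f8 89 5d 36 51 46 57 71) = 68; tag = H(9f 92 e3 37 5c 68) = 0f ← matches
m3: inner = H(f5 f8 89 5d 36 ec 1d f5 a2) = a9; tag = H(9f 92 e3 37 5c a9) = 50

2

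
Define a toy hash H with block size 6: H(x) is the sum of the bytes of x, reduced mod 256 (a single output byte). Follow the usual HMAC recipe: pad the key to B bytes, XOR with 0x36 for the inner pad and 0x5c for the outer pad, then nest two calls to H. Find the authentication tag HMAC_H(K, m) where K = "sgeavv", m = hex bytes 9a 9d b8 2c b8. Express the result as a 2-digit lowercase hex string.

c7

Key "sgeavv" = 73 67 65 61 76 76 is exactly B = 6 bytes: K' = 73 67 65 61 76 76.
K' ⊕ ipad = 45 51 53 57 40 40.  K' ⊕ opad = 2f 3b 39 3d 2a 2a.
Inner input = (K'⊕ipad) ∥ m = 45 51 53 57 40 40 ∥ 9a 9d b8 2c b8.
Inner hash: sum = 69+81+83+87+64+64+154+157+184+44+184 = 1171; mod 256 = 147 → 93.
Outer input = (K'⊕opad) ∥ inner = 2f 3b 39 3d 2a 2a ∥ 93.
Outer hash (tag): sum = 47+59+57+61+42+42+147 = 455; mod 256 = 199 → c7.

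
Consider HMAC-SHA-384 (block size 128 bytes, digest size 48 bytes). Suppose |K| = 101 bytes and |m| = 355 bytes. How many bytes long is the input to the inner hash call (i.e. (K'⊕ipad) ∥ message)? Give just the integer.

Key is 101 ≤ 128 bytes, zero-padded: |K'| = 128.
Inner input = (K'⊕ipad) ∥ m → 128 + 355 = 483 bytes.

483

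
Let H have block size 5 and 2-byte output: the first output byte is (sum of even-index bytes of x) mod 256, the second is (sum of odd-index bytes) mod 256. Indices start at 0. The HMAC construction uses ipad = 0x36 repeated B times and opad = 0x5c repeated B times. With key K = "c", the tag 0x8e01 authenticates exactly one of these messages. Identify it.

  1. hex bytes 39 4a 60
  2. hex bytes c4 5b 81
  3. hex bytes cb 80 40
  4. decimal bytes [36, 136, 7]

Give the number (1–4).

4

Key "c" = 63 is 1 byte ≤ B = 5; zero-pad to 5 bytes: K' = 63 00 00 00 00.
K' ⊕ ipad = 55 36 36 36 36; K' ⊕ opad = 3f 5c 5c 5c 5c.
m1: inner = H(55 36 36 36 36 39 4a 60) = 0b 05; tag = H(3f 5c 5c 5c 5c 0b 05) = fcc3
m2: inner = H(55 36 36 36 36 c4 5b 81) = 1c b1; tag = H(3f 5c 5c 5c 5c 1c b1) = a8d4
m3: inner = H(55 36 36 36 36 cb 80 40) = 41 77; tag = H(3f 5c 5c 5c 5c 41 77) = 6ef9
m4: inner = H(55 36 36 36 36 24 88 07) = 49 97; tag = H(3f 5c 5c 5c 5c 49 97) = 8e01 ← matches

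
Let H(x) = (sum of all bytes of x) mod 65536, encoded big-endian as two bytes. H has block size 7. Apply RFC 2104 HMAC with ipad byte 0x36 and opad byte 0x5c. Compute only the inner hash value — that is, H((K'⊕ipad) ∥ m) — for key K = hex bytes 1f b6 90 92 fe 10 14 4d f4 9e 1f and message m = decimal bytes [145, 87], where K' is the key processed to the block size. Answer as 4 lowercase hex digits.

024a

Key hex bytes 1f b6 90 92 fe 10 14 4d f4 9e 1f is 11 bytes > B = 7, so hash it first: H(key) = 05 17, then zero-pad to 7 bytes: K' = 05 17 00 00 00 00 00.
K' ⊕ ipad = 33 21 36 36 36 36 36.
Inner input = 33 21 36 36 36 36 36 ∥ 91 57.
Inner hash: sum = 51+33+54+54+54+54+54+145+87 = 586 → 02 4a.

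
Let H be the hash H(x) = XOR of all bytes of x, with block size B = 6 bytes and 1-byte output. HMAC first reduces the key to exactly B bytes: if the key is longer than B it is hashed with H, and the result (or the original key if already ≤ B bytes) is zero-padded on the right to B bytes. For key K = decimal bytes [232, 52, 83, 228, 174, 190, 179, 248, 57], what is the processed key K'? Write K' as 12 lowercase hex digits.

090000000000

|K| = 9 > B = 6, so first hash the key.
H(K): XOR e8⊕34⊕53⊕e4⊕ae⊕be⊕b3⊕f8⊕39 = 09.
Zero-pad H(K) = 09 to 6 bytes: K' = 09 00 00 00 00 00.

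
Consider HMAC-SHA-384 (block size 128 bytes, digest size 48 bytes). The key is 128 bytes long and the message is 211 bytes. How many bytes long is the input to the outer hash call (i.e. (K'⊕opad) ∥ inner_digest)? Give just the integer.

176

Key is 128 ≤ 128 bytes, zero-padded: |K'| = 128.
Outer input = (K'⊕opad) ∥ H(inner) → 128 + 48 = 176 bytes.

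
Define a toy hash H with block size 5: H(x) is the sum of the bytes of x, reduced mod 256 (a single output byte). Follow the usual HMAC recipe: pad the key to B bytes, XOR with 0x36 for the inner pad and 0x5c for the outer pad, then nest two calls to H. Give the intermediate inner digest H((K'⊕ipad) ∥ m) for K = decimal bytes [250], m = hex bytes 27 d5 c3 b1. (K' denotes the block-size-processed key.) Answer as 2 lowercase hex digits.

14

Key decimal bytes [250] = fa is 1 byte ≤ B = 5; zero-pad to 5 bytes: K' = fa 00 00 00 00.
K' ⊕ ipad = cc 36 36 36 36.
Inner input = cc 36 36 36 36 ∥ 27 d5 c3 b1.
Inner hash: sum = 204+54+54+54+54+39+213+195+177 = 1044; mod 256 = 20 → 14.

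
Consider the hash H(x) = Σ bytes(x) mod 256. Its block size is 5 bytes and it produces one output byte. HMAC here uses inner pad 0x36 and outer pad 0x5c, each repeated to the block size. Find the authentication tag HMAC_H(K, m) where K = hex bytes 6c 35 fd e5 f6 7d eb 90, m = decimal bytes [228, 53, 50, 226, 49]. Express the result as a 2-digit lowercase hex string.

Key hex bytes 6c 35 fd e5 f6 7d eb 90 is 8 bytes > B = 5, so hash it first: H(key) = 71, then zero-pad to 5 bytes: K' = 71 00 00 00 00.
K' ⊕ ipad = 47 36 36 36 36.  K' ⊕ opad = 2d 5c 5c 5c 5c.
Inner input = (K'⊕ipad) ∥ m = 47 36 36 36 36 ∥ e4 35 32 e2 31.
Inner hash: sum = 71+54+54+54+54+228+53+50+226+49 = 893; mod 256 = 125 → 7d.
Outer input = (K'⊕opad) ∥ inner = 2d 5c 5c 5c 5c ∥ 7d.
Outer hash (tag): sum = 45+92+92+92+92+125 = 538; mod 256 = 26 → 1a.

1a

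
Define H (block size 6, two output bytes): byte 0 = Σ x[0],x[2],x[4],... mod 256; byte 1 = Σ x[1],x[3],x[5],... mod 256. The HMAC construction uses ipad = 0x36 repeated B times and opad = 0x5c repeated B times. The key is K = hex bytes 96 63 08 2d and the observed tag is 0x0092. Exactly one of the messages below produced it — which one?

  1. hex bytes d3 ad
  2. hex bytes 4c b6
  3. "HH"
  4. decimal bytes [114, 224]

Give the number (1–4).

Key hex bytes 96 63 08 2d is 4 bytes ≤ B = 6; zero-pad to 6 bytes: K' = 96 63 08 2d 00 00.
K' ⊕ ipad = a0 55 3e 1b 36 36; K' ⊕ opad = ca 3f 54 71 5c 5c.
m1: inner = H(a0 55 3e 1b 36 36 d3 ad) = e7 53; tag = H(ca 3f 54 71 5c 5c e7 53) = 615f
m2: inner = H(a0 55 3e 1b 36 36 4c b6) = 60 5c; tag = H(ca 3f 54 71 5c 5c 60 5c) = da68
m3: inner = H(a0 55 3e 1b 36 36 48 48) = 5c ee; tag = H(ca 3f 54 71 5c 5c 5c ee) = d6fa
m4: inner = H(a0 55 3e 1b 36 36 72 e0) = 86 86; tag = H(ca 3f 54 71 5c 5c 86 86) = 0092 ← matches

4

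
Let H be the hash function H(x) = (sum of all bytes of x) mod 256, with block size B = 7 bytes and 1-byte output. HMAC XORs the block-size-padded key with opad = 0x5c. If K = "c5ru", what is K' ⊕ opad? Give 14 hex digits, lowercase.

3f692e295c5c5c

Key "c5ru" = 63 35 72 75 is 4 bytes ≤ B = 7; zero-pad to 7 bytes: K' = 63 35 72 75 00 00 00.
XOR each byte with 0x5c: 63⊕5c=3f, 35⊕5c=69, 72⊕5c=2e, 75⊕5c=29, 00⊕5c=5c, 00⊕5c=5c, 00⊕5c=5c.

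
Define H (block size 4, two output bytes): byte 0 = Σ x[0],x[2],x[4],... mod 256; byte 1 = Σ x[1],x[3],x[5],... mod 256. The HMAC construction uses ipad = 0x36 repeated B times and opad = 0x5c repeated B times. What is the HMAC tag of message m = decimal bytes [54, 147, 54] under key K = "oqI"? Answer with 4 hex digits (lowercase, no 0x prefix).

8c99

Key "oqI" = 6f 71 49 is 3 bytes ≤ B = 4; zero-pad to 4 bytes: K' = 6f 71 49 00.
K' ⊕ ipad = 59 47 7f 36.  K' ⊕ opad = 33 2d 15 5c.
Inner input = (K'⊕ipad) ∥ m = 59 47 7f 36 ∥ 36 93 36.
Inner hash: even-index sum = 324 mod 256 = 68; odd-index sum = 272 mod 256 = 16 → 44 10.
Outer input = (K'⊕opad) ∥ inner = 33 2d 15 5c ∥ 44 10.
Outer hash (tag): even-index sum = 140 mod 256 = 140; odd-index sum = 153 mod 256 = 153 → 8c 99.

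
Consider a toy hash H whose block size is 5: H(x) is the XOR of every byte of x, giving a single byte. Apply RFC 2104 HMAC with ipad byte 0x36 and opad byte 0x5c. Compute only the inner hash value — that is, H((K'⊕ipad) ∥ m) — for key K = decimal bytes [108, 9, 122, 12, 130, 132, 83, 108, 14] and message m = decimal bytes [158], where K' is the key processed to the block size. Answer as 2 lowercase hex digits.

Key decimal bytes [108, 9, 122, 12, 130, 132, 83, 108, 14] = 6c 09 7a 0c 82 84 53 6c 0e is 9 bytes > B = 5, so hash it first: H(key) = 24, then zero-pad to 5 bytes: K' = 24 00 00 00 00.
K' ⊕ ipad = 12 36 36 36 36.
Inner input = 12 36 36 36 36 ∥ 9e.
Inner hash: XOR 12⊕36⊕36⊕36⊕36⊕9e = 8c.

8c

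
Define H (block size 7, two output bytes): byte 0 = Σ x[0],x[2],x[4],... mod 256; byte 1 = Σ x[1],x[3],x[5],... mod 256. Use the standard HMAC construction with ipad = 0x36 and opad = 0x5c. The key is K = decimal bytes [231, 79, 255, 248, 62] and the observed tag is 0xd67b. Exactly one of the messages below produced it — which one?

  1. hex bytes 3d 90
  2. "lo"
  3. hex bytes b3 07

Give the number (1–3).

1

Key decimal bytes [231, 79, 255, 248, 62] = e7 4f ff f8 3e is 5 bytes ≤ B = 7; zero-pad to 7 bytes: K' = e7 4f ff f8 3e 00 00.
K' ⊕ ipad = d1 79 c9 ce 08 36 36; K' ⊕ opad = bb 13 a3 a4 62 5c 5c.
m1: inner = H(d1 79 c9 ce 08 36 36 3d 90) = 68 ba; tag = H(bb 13 a3 a4 62 5c 5c 68 ba) = d67b ← matches
m2: inner = H(d1 79 c9 ce 08 36 36 6c 6f) = 47 e9; tag = H(bb 13 a3 a4 62 5c 5c 47 e9) = 055a
m3: inner = H(d1 79 c9 ce 08 36 36 b3 07) = df 30; tag = H(bb 13 a3 a4 62 5c 5c df 30) = 4cf2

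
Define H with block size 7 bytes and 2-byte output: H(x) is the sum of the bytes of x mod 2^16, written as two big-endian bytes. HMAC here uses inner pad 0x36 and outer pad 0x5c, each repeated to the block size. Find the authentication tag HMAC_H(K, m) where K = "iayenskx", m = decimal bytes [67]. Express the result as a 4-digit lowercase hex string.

033c

Key "iayenskx" = 69 61 79 65 6e 73 6b 78 is 8 bytes > B = 7, so hash it first: H(key) = 03 6c, then zero-pad to 7 bytes: K' = 03 6c 00 00 00 00 00.
K' ⊕ ipad = 35 5a 36 36 36 36 36.  K' ⊕ opad = 5f 30 5c 5c 5c 5c 5c.
Inner input = (K'⊕ipad) ∥ m = 35 5a 36 36 36 36 36 ∥ 43.
Inner hash: sum = 53+90+54+54+54+54+54+67 = 480 → 01 e0.
Outer input = (K'⊕opad) ∥ inner = 5f 30 5c 5c 5c 5c 5c ∥ 01 e0.
Outer hash (tag): sum = 95+48+92+92+92+92+92+1+224 = 828 → 03 3c.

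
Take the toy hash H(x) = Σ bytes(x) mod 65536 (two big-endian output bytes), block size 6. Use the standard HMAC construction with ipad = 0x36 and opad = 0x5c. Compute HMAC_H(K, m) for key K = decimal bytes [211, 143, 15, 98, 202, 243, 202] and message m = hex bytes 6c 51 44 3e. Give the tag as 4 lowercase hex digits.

Key decimal bytes [211, 143, 15, 98, 202, 243, 202] = d3 8f 0f 62 ca f3 ca is 7 bytes > B = 6, so hash it first: H(key) = 04 5a, then zero-pad to 6 bytes: K' = 04 5a 00 00 00 00.
K' ⊕ ipad = 32 6c 36 36 36 36.  K' ⊕ opad = 58 06 5c 5c 5c 5c.
Inner input = (K'⊕ipad) ∥ m = 32 6c 36 36 36 36 ∥ 6c 51 44 3e.
Inner hash: sum = 50+108+54+54+54+54+108+81+68+62 = 693 → 02 b5.
Outer input = (K'⊕opad) ∥ inner = 58 06 5c 5c 5c 5c ∥ 02 b5.
Outer hash (tag): sum = 88+6+92+92+92+92+2+181 = 645 → 02 85.

0285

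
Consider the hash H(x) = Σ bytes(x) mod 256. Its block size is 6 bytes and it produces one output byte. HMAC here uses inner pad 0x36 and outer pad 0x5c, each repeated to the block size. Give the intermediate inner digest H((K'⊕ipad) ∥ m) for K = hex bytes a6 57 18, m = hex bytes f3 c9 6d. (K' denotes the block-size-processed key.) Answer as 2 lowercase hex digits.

ea

Key hex bytes a6 57 18 is 3 bytes ≤ B = 6; zero-pad to 6 bytes: K' = a6 57 18 00 00 00.
K' ⊕ ipad = 90 61 2e 36 36 36.
Inner input = 90 61 2e 36 36 36 ∥ f3 c9 6d.
Inner hash: sum = 144+97+46+54+54+54+243+201+109 = 1002; mod 256 = 234 → ea.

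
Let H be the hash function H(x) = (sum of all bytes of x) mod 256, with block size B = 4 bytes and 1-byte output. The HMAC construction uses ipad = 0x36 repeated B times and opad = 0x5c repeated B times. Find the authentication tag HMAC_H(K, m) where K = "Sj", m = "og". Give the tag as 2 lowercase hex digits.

00

Key "Sj" = 53 6a is 2 bytes ≤ B = 4; zero-pad to 4 bytes: K' = 53 6a 00 00.
K' ⊕ ipad = 65 5c 36 36.  K' ⊕ opad = 0f 36 5c 5c.
Inner input = (K'⊕ipad) ∥ m = 65 5c 36 36 ∥ 6f 67.
Inner hash: sum = 101+92+54+54+111+103 = 515; mod 256 = 3 → 03.
Outer input = (K'⊕opad) ∥ inner = 0f 36 5c 5c ∥ 03.
Outer hash (tag): sum = 15+54+92+92+3 = 256; mod 256 = 0 → 00.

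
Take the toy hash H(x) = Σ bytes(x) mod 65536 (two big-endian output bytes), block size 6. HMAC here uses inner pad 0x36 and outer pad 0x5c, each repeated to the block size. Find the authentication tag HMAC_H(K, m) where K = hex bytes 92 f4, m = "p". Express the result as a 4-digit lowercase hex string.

Key hex bytes 92 f4 is 2 bytes ≤ B = 6; zero-pad to 6 bytes: K' = 92 f4 00 00 00 00.
K' ⊕ ipad = a4 c2 36 36 36 36.  K' ⊕ opad = ce a8 5c 5c 5c 5c.
Inner input = (K'⊕ipad) ∥ m = a4 c2 36 36 36 36 ∥ 70.
Inner hash: sum = 164+194+54+54+54+54+112 = 686 → 02 ae.
Outer input = (K'⊕opad) ∥ inner = ce a8 5c 5c 5c 5c ∥ 02 ae.
Outer hash (tag): sum = 206+168+92+92+92+92+2+174 = 918 → 03 96.

0396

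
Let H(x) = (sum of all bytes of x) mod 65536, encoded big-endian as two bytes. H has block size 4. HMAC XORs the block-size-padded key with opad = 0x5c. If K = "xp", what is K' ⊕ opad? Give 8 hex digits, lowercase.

242c5c5c

Key "xp" = 78 70 is 2 bytes ≤ B = 4; zero-pad to 4 bytes: K' = 78 70 00 00.
XOR each byte with 0x5c: 78⊕5c=24, 70⊕5c=2c, 00⊕5c=5c, 00⊕5c=5c.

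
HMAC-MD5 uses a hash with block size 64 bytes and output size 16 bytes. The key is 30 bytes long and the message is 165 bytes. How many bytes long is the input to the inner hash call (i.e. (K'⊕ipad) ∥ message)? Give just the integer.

229

Key is 30 ≤ 64 bytes, zero-padded: |K'| = 64.
Inner input = (K'⊕ipad) ∥ m → 64 + 165 = 229 bytes.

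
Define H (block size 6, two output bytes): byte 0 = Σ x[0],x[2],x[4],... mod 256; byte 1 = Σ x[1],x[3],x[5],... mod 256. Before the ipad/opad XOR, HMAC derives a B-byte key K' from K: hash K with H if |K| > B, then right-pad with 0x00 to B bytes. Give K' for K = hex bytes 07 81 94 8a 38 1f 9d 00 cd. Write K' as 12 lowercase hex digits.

3d2a00000000

|K| = 9 > B = 6, so first hash the key.
H(K): even-index sum = 573 mod 256 = 61; odd-index sum = 298 mod 256 = 42 → 3d 2a.
Zero-pad H(K) = 3d 2a to 6 bytes: K' = 3d 2a 00 00 00 00.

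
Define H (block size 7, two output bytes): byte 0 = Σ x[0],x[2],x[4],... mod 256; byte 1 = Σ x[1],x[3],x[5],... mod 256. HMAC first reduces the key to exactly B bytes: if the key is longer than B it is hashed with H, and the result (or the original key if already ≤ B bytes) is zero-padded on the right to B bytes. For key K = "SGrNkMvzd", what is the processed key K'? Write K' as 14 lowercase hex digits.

|K| = 9 > B = 7, so first hash the key.
H(K): even-index sum = 522 mod 256 = 10; odd-index sum = 348 mod 256 = 92 → 0a 5c.
Zero-pad H(K) = 0a 5c to 7 bytes: K' = 0a 5c 00 00 00 00 00.

0a5c0000000000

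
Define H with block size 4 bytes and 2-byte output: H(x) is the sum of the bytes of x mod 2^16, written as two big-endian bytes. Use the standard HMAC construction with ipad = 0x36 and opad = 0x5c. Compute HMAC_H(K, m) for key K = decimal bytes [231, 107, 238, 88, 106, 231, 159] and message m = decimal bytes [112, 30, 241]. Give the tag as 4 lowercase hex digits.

Key decimal bytes [231, 107, 238, 88, 106, 231, 159] = e7 6b ee 58 6a e7 9f is 7 bytes > B = 4, so hash it first: H(key) = 04 88, then zero-pad to 4 bytes: K' = 04 88 00 00.
K' ⊕ ipad = 32 be 36 36.  K' ⊕ opad = 58 d4 5c 5c.
Inner input = (K'⊕ipad) ∥ m = 32 be 36 36 ∥ 70 1e f1.
Inner hash: sum = 50+190+54+54+112+30+241 = 731 → 02 db.
Outer input = (K'⊕opad) ∥ inner = 58 d4 5c 5c ∥ 02 db.
Outer hash (tag): sum = 88+212+92+92+2+219 = 705 → 02 c1.

02c1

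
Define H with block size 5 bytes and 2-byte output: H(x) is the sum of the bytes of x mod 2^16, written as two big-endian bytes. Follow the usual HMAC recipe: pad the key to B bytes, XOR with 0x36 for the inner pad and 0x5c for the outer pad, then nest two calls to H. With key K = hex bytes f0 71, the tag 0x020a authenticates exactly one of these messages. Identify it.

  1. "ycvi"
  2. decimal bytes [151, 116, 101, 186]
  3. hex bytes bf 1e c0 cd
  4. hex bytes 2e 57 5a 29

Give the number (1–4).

Key hex bytes f0 71 is 2 bytes ≤ B = 5; zero-pad to 5 bytes: K' = f0 71 00 00 00.
K' ⊕ ipad = c6 47 36 36 36; K' ⊕ opad = ac 2d 5c 5c 5c.
m1: inner = H(c6 47 36 36 36 79 63 76 69) = 03 6a; tag = H(ac 2d 5c 5c 5c 03 6a) = 025a
m2: inner = H(c6 47 36 36 36 97 74 65 ba) = 03 d9; tag = H(ac 2d 5c 5c 5c 03 d9) = 02c9
m3: inner = H(c6 47 36 36 36 bf 1e c0 cd) = 04 19; tag = H(ac 2d 5c 5c 5c 04 19) = 020a ← matches
m4: inner = H(c6 47 36 36 36 2e 57 5a 29) = 02 b7; tag = H(ac 2d 5c 5c 5c 02 b7) = 02a6

3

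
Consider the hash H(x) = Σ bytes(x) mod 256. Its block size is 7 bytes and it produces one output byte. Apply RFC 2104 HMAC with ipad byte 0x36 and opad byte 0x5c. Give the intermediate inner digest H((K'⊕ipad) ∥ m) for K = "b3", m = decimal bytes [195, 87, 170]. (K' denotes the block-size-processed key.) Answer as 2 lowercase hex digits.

2b

Key "b3" = 62 33 is 2 bytes ≤ B = 7; zero-pad to 7 bytes: K' = 62 33 00 00 00 00 00.
K' ⊕ ipad = 54 05 36 36 36 36 36.
Inner input = 54 05 36 36 36 36 36 ∥ c3 57 aa.
Inner hash: sum = 84+5+54+54+54+54+54+195+87+170 = 811; mod 256 = 43 → 2b.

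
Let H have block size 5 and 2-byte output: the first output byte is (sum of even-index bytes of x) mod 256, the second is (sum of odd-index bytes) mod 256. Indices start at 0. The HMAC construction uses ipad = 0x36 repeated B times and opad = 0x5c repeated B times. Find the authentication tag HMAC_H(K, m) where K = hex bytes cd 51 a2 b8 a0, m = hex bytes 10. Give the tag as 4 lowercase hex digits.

9016

Key hex bytes cd 51 a2 b8 a0 is exactly B = 5 bytes: K' = cd 51 a2 b8 a0.
K' ⊕ ipad = fb 67 94 8e 96.  K' ⊕ opad = 91 0d fe e4 fc.
Inner input = (K'⊕ipad) ∥ m = fb 67 94 8e 96 ∥ 10.
Inner hash: even-index sum = 549 mod 256 = 37; odd-index sum = 261 mod 256 = 5 → 25 05.
Outer input = (K'⊕opad) ∥ inner = 91 0d fe e4 fc ∥ 25 05.
Outer hash (tag): even-index sum = 656 mod 256 = 144; odd-index sum = 278 mod 256 = 22 → 90 16.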